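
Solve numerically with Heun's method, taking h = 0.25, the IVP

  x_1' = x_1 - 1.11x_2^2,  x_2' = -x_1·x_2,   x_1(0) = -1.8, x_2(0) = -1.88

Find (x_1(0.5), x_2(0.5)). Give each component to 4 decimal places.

Heun on (x_1,x_2): k1 = f(t_n, state_n); k2 = f(t_n + h, state_n + h·k1); state_{n+1} = state_n + (h/2)·(k1 + k2).
0.000000: (-1.800000, -1.880000)
  k1 = (-5.723184, -3.384000)
  predictor → (-3.230796, -2.726000)
  k2 = (-11.479290, -8.807150)
  → (-3.950309, -3.403894)
0.250000: (-3.950309, -3.403894)
  k1 = (-16.811316, -13.446433)
  predictor → (-8.153138, -6.765502)
  k2 = (-58.960078, -55.160074)
  → (-13.421733, -11.979707)
(x_1(0.5), x_2(0.5)) ≈ (-13.4217, -11.9797)

-13.4217, -11.9797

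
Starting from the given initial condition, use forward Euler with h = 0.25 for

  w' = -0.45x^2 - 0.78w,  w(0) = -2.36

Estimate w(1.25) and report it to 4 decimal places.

Euler: w_{n+1} = w_n + h·f(x_n, w_n).
x=0.000000, w=-2.360000: f=1.840800 → w ← -2.360000 + 0.25·1.840800 = -1.899800
x=0.250000, w=-1.899800: f=1.453719 → w ← -1.899800 + 0.25·1.453719 = -1.536370
x=0.500000, w=-1.536370: f=1.085869 → w ← -1.536370 + 0.25·1.085869 = -1.264903
x=0.750000, w=-1.264903: f=0.733499 → w ← -1.264903 + 0.25·0.733499 = -1.081528
x=1.000000, w=-1.081528: f=0.393592 → w ← -1.081528 + 0.25·0.393592 = -0.983130
w(1.25) ≈ -0.9831

-0.9831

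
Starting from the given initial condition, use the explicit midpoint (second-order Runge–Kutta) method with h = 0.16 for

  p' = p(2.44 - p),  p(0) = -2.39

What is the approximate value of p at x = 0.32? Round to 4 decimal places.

Midpoint: k1 = f(x_n, p_n); k2 = f(x_n + h/2, p_n + (h/2)·k1); p_{n+1} = p_n + h·k2.
x=0.000000, p=-2.390000:
  k1 = f(0.000000, -2.390000) = -11.543700
  k2 = f(0.080000, -3.313496) = -19.064186
  p ← -2.390000 + 0.16·(-19.064186) = -5.440270
x=0.160000, p=-5.440270:
  k1 = f(0.160000, -5.440270) = -42.870793
  k2 = f(0.240000, -8.869933) = -100.318352
  p ← -5.440270 + 0.16·(-100.318352) = -21.491206
p(0.32) ≈ -21.4912

-21.4912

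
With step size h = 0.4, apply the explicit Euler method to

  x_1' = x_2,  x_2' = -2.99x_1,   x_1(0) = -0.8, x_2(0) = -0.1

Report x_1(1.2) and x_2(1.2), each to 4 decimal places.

Euler on (x_1,x_2): x_1_{n+1} = x_1_n + h·x_1', x_2_{n+1} = x_2_n + h·x_2'.
0.000000: (-0.800000, -0.100000); f=(-0.100000, 2.392000) → (-0.840000, 0.856800)
0.400000: (-0.840000, 0.856800); f=(0.856800, 2.511600) → (-0.497280, 1.861440)
0.800000: (-0.497280, 1.861440); f=(1.861440, 1.486867) → (0.247296, 2.456187)
(x_1(1.2), x_2(1.2)) ≈ (0.2473, 2.4562)

0.2473, 2.4562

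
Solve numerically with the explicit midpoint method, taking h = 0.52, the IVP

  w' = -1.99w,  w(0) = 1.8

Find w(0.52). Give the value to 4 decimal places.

0.9011

Midpoint: k1 = f(x_n, w_n); k2 = f(x_n + h/2, w_n + (h/2)·k1); w_{n+1} = w_n + h·k2.
x=0.000000, w=1.800000:
  k1 = f(0.000000, 1.800000) = -3.582000
  k2 = f(0.260000, 0.868680) = -1.728673
  w ← 1.800000 + 0.52·(-1.728673) = 0.901090
w(0.52) ≈ 0.9011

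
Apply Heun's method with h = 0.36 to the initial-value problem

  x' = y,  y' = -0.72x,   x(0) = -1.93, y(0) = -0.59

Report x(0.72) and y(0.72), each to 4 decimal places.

Heun on (x,y): k1 = f(t_n, state_n); k2 = f(t_n + h, state_n + h·k1); state_{n+1} = state_n + (h/2)·(k1 + k2).
0.000000: (-1.930000, -0.590000)
  k1 = (-0.590000, 1.389600)
  predictor → (-2.142400, -0.089744)
  k2 = (-0.089744, 1.542528)
  → (-2.052354, -0.062217)
0.360000: (-2.052354, -0.062217)
  k1 = (-0.062217, 1.477695)
  predictor → (-2.074752, 0.469753)
  k2 = (0.469753, 1.493821)
  → (-1.978997, 0.472656)
(x(0.72), y(0.72)) ≈ (-1.9790, 0.4727)

-1.9790, 0.4727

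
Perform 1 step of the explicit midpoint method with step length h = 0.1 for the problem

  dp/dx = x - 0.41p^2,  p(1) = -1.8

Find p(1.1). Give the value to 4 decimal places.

-1.8303

Midpoint: k1 = f(x_n, p_n); k2 = f(x_n + h/2, p_n + (h/2)·k1); p_{n+1} = p_n + h·k2.
x=1.000000, p=-1.800000:
  k1 = f(1.000000, -1.800000) = -0.328400
  k2 = f(1.050000, -1.816420) = -0.302746
  p ← -1.800000 + 0.1·(-0.302746) = -1.830275
p(1.1) ≈ -1.8303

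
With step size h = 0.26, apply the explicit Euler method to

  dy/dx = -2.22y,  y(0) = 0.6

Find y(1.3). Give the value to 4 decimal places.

Euler: y_{n+1} = y_n + h·f(x_n, y_n).
x=0.000000, y=0.600000: f=-1.332000 → y ← 0.600000 + 0.26·(-1.332000) = 0.253680
x=0.260000, y=0.253680: f=-0.563170 → y ← 0.253680 + 0.26·(-0.563170) = 0.107256
x=0.520000, y=0.107256: f=-0.238108 → y ← 0.107256 + 0.26·(-0.238108) = 0.045348
x=0.780000, y=0.045348: f=-0.100672 → y ← 0.045348 + 0.26·(-0.100672) = 0.019173
x=1.040000, y=0.019173: f=-0.042564 → y ← 0.019173 + 0.26·(-0.042564) = 0.008106
y(1.3) ≈ 0.0081

0.0081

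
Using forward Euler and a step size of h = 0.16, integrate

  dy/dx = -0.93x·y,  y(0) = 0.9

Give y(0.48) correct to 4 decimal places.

0.8367

Euler: y_{n+1} = y_n + h·f(x_n, y_n).
x=0.000000, y=0.900000: f=0.000000 → y ← 0.900000 + 0.16·0.000000 = 0.900000
x=0.160000, y=0.900000: f=-0.133920 → y ← 0.900000 + 0.16·(-0.133920) = 0.878573
x=0.320000, y=0.878573: f=-0.261463 → y ← 0.878573 + 0.16·(-0.261463) = 0.836739
y(0.48) ≈ 0.8367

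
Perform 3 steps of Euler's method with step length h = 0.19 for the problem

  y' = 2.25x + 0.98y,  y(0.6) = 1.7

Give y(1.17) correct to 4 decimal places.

4.0179

Euler: y_{n+1} = y_n + h·f(x_n, y_n).
x=0.600000, y=1.700000: f=3.016000 → y ← 1.700000 + 0.19·3.016000 = 2.273040
x=0.790000, y=2.273040: f=4.005079 → y ← 2.273040 + 0.19·4.005079 = 3.034005
x=0.980000, y=3.034005: f=5.178325 → y ← 3.034005 + 0.19·5.178325 = 4.017887
y(1.17) ≈ 4.0179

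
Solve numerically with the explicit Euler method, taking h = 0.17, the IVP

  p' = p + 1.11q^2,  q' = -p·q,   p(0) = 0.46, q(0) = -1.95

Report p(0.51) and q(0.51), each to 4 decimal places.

Euler on (p,q): p_{n+1} = p_n + h·p', q_{n+1} = q_n + h·q'.
0.000000: (0.460000, -1.950000); f=(4.680775, 0.897000) → (1.255732, -1.797510)
0.170000: (1.255732, -1.797510); f=(4.842189, 2.257190) → (2.078904, -1.413788)
0.340000: (2.078904, -1.413788); f=(4.297567, 2.939129) → (2.809490, -0.914136)
(p(0.51), q(0.51)) ≈ (2.8095, -0.9141)

2.8095, -0.9141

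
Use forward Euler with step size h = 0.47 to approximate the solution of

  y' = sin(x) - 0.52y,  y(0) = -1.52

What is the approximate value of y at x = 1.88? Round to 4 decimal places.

0.3768

Euler: y_{n+1} = y_n + h·f(x_n, y_n).
x=0.000000, y=-1.520000: f=0.790400 → y ← -1.520000 + 0.47·0.790400 = -1.148512
x=0.470000, y=-1.148512: f=1.050113 → y ← -1.148512 + 0.47·1.050113 = -0.654959
x=0.940000, y=-0.654959: f=1.148137 → y ← -0.654959 + 0.47·1.148137 = -0.115335
x=1.410000, y=-0.115335: f=1.047074 → y ← -0.115335 + 0.47·1.047074 = 0.376790
y(1.88) ≈ 0.3768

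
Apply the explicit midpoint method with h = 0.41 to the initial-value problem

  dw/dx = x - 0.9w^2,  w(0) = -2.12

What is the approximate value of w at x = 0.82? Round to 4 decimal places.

-43.6701

Midpoint: k1 = f(x_n, w_n); k2 = f(x_n + h/2, w_n + (h/2)·k1); w_{n+1} = w_n + h·k2.
x=0.000000, w=-2.120000:
  k1 = f(0.000000, -2.120000) = -4.044960
  k2 = f(0.205000, -2.949217) = -7.623092
  w ← -2.120000 + 0.41·(-7.623092) = -5.245468
x=0.410000, w=-5.245468:
  k1 = f(0.410000, -5.245468) = -24.353438
  k2 = f(0.615000, -10.237922) = -93.718548
  w ← -5.245468 + 0.41·(-93.718548) = -43.670072
w(0.82) ≈ -43.6701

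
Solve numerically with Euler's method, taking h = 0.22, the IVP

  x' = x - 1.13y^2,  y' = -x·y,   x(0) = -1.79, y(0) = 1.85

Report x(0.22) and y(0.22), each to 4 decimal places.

-3.0346, 2.5785

Euler on (x,y): x_{n+1} = x_n + h·x', y_{n+1} = y_n + h·y'.
0.000000: (-1.790000, 1.850000); f=(-5.657425, 3.311500) → (-3.034633, 2.578530)
(x(0.22), y(0.22)) ≈ (-3.0346, 2.5785)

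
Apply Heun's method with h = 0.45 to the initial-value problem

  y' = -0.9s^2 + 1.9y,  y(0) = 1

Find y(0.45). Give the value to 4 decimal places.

2.1795

Heun: k1 = f(s_n, y_n); k2 = f(s_n + h, y_n + h·k1); y_{n+1} = y_n + (h/2)·(k1 + k2).
s=0.000000, y=1.000000:
  k1 = f(0.000000, 1.000000) = 1.900000
  k2 = f(0.450000, 1.855000) = 3.342250
  y ← 1.000000 + (0.45/2)·(1.900000 + 3.342250) = 2.179506
y(0.45) ≈ 2.1795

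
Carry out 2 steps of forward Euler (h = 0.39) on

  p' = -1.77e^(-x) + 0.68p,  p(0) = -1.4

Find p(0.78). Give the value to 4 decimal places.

-3.5818

Euler: p_{n+1} = p_n + h·f(x_n, p_n).
x=0.000000, p=-1.400000: f=-2.722000 → p ← -1.400000 + 0.39·(-2.722000) = -2.461580
x=0.390000, p=-2.461580: f=-2.872265 → p ← -2.461580 + 0.39·(-2.872265) = -3.581763
p(0.78) ≈ -3.5818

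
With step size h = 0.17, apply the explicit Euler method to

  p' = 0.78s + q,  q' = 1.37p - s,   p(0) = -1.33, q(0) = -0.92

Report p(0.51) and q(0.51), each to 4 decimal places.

Euler on (p,q): p_{n+1} = p_n + h·p', q_{n+1} = q_n + h·q'.
0.000000: (-1.330000, -0.920000); f=(-0.920000, -1.822100) → (-1.486400, -1.229757)
0.170000: (-1.486400, -1.229757); f=(-1.097157, -2.206368) → (-1.672917, -1.604840)
0.340000: (-1.672917, -1.604840); f=(-1.339640, -2.631896) → (-1.900655, -2.052262)
(p(0.51), q(0.51)) ≈ (-1.9007, -2.0523)

-1.9007, -2.0523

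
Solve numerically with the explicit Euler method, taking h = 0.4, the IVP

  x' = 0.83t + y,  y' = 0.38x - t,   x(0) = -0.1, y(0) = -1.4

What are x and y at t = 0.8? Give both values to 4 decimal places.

Euler on (x,y): x_{n+1} = x_n + h·x', y_{n+1} = y_n + h·y'.
0.000000: (-0.100000, -1.400000); f=(-1.400000, -0.038000) → (-0.660000, -1.415200)
0.400000: (-0.660000, -1.415200); f=(-1.083200, -0.650800) → (-1.093280, -1.675520)
(x(0.8), y(0.8)) ≈ (-1.0933, -1.6755)

-1.0933, -1.6755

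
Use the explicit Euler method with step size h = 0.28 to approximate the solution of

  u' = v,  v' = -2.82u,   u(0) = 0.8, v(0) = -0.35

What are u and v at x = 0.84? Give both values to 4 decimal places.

Euler on (u,v): u_{n+1} = u_n + h·u', v_{n+1} = v_n + h·v'.
0.000000: (0.800000, -0.350000); f=(-0.350000, -2.256000) → (0.702000, -0.981680)
0.280000: (0.702000, -0.981680); f=(-0.981680, -1.979640) → (0.427130, -1.535979)
0.560000: (0.427130, -1.535979); f=(-1.535979, -1.204505) → (-0.002945, -1.873241)
(u(0.84), v(0.84)) ≈ (-0.0029, -1.8732)

-0.0029, -1.8732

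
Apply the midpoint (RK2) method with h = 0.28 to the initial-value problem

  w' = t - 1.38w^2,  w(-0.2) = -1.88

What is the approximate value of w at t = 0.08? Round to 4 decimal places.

-4.4905

Midpoint: k1 = f(t_n, w_n); k2 = f(t_n + h/2, w_n + (h/2)·k1); w_{n+1} = w_n + h·k2.
t=-0.200000, w=-1.880000:
  k1 = f(-0.200000, -1.880000) = -5.077472
  k2 = f(-0.060000, -2.590846) = -9.323227
  w ← -1.880000 + 0.28·(-9.323227) = -4.490504
w(0.08) ≈ -4.4905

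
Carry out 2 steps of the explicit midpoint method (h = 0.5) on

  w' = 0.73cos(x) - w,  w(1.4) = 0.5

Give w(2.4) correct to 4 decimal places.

-0.0027

Midpoint: k1 = f(x_n, w_n); k2 = f(x_n + h/2, w_n + (h/2)·k1); w_{n+1} = w_n + h·k2.
x=1.400000, w=0.500000:
  k1 = f(1.400000, 0.500000) = -0.375924
  k2 = f(1.650000, 0.406019) = -0.463777
  w ← 0.500000 + 0.5·(-0.463777) = 0.268111
x=1.900000, w=0.268111:
  k1 = f(1.900000, 0.268111) = -0.504113
  k2 = f(2.150000, 0.142083) = -0.541654
  w ← 0.268111 + 0.5·(-0.541654) = -0.002716
w(2.4) ≈ -0.0027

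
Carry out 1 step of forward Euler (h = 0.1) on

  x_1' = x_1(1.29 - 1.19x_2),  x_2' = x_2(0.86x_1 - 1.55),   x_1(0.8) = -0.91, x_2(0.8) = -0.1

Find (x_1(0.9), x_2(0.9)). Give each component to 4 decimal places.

Euler on (x_1,x_2): x_1_{n+1} = x_1_n + h·x_1', x_2_{n+1} = x_2_n + h·x_2'.
0.800000: (-0.910000, -0.100000); f=(-1.282190, 0.233260) → (-1.038219, -0.076674)
(x_1(0.9), x_2(0.9)) ≈ (-1.0382, -0.0767)

-1.0382, -0.0767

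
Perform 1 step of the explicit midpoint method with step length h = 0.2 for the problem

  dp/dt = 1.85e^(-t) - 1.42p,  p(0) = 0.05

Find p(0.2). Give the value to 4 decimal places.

Midpoint: k1 = f(t_n, p_n); k2 = f(t_n + h/2, p_n + (h/2)·k1); p_{n+1} = p_n + h·k2.
t=0.000000, p=0.050000:
  k1 = f(0.000000, 0.050000) = 1.779000
  k2 = f(0.100000, 0.227900) = 1.350331
  p ← 0.050000 + 0.2·1.350331 = 0.320066
p(0.2) ≈ 0.3201

0.3201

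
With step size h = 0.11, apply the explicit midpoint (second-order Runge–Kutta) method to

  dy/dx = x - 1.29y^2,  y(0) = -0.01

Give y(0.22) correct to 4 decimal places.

Midpoint: k1 = f(x_n, y_n); k2 = f(x_n + h/2, y_n + (h/2)·k1); y_{n+1} = y_n + h·k2.
x=0.000000, y=-0.010000:
  k1 = f(0.000000, -0.010000) = -0.000129
  k2 = f(0.055000, -0.010007) = 0.054871
  y ← -0.010000 + 0.11·0.054871 = -0.003964
x=0.110000, y=-0.003964:
  k1 = f(0.110000, -0.003964) = 0.109980
  k2 = f(0.165000, 0.002085) = 0.164994
  y ← -0.003964 + 0.11·0.164994 = 0.014185
y(0.22) ≈ 0.0142

0.0142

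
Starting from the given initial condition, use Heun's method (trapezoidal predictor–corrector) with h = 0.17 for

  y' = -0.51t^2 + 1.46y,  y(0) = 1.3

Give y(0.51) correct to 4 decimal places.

Heun: k1 = f(t_n, y_n); k2 = f(t_n + h, y_n + h·k1); y_{n+1} = y_n + (h/2)·(k1 + k2).
t=0.000000, y=1.300000:
  k1 = f(0.000000, 1.300000) = 1.898000
  k2 = f(0.170000, 1.622660) = 2.354345
  y ← 1.300000 + (0.17/2)·(1.898000 + 2.354345) = 1.661449
t=0.170000, y=1.661449:
  k1 = f(0.170000, 1.661449) = 2.410977
  k2 = f(0.340000, 2.071315) = 2.965164
  y ← 1.661449 + (0.17/2)·(2.410977 + 2.965164) = 2.118421
t=0.340000, y=2.118421:
  k1 = f(0.340000, 2.118421) = 3.033939
  k2 = f(0.510000, 2.634191) = 3.713268
  y ← 2.118421 + (0.17/2)·(3.033939 + 3.713268) = 2.691934
y(0.51) ≈ 2.6919

2.6919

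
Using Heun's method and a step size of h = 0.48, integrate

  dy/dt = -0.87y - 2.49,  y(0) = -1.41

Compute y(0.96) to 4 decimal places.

Heun: k1 = f(t_n, y_n); k2 = f(t_n + h, y_n + h·k1); y_{n+1} = y_n + (h/2)·(k1 + k2).
t=0.000000, y=-1.410000:
  k1 = f(0.000000, -1.410000) = -1.263300
  k2 = f(0.480000, -2.016384) = -0.735746
  y ← -1.410000 + (0.48/2)·(-1.263300 + (-0.735746)) = -1.889771
t=0.480000, y=-1.889771:
  k1 = f(0.480000, -1.889771) = -0.845899
  k2 = f(0.960000, -2.295803) = -0.492652
  y ← -1.889771 + (0.48/2)·(-0.845899 + (-0.492652)) = -2.211023
y(0.96) ≈ -2.2110

-2.2110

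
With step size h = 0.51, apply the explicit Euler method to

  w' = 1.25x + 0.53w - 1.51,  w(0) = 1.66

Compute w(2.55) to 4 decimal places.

3.1712

Euler: w_{n+1} = w_n + h·f(x_n, w_n).
x=0.000000, w=1.660000: f=-0.630200 → w ← 1.660000 + 0.51·(-0.630200) = 1.338598
x=0.510000, w=1.338598: f=-0.163043 → w ← 1.338598 + 0.51·(-0.163043) = 1.255446
x=1.020000, w=1.255446: f=0.430386 → w ← 1.255446 + 0.51·0.430386 = 1.474943
x=1.530000, w=1.474943: f=1.184220 → w ← 1.474943 + 0.51·1.184220 = 2.078895
x=2.040000, w=2.078895: f=2.141814 → w ← 2.078895 + 0.51·2.141814 = 3.171221
w(2.55) ≈ 3.1712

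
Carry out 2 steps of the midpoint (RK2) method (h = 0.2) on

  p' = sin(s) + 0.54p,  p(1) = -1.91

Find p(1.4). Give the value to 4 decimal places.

Midpoint: k1 = f(s_n, p_n); k2 = f(s_n + h/2, p_n + (h/2)·k1); p_{n+1} = p_n + h·k2.
s=1.000000, p=-1.910000:
  k1 = f(1.000000, -1.910000) = -0.189929
  k2 = f(1.100000, -1.928993) = -0.150449
  p ← -1.910000 + 0.2·(-0.150449) = -1.940090
s=1.200000, p=-1.940090:
  k1 = f(1.200000, -1.940090) = -0.115609
  k2 = f(1.300000, -1.951651) = -0.090333
  p ← -1.940090 + 0.2·(-0.090333) = -1.958156
p(1.4) ≈ -1.9582

-1.9582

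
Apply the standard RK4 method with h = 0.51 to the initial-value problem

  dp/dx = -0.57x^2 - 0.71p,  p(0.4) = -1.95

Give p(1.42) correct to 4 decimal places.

-1.3705

RK4: k1 = f(x_n, p_n); k2 = f(x_n + h/2, p_n + (h/2)·k1); k3 = f(x_n + h/2, p_n + (h/2)·k2); k4 = f(x_n + h, p_n + h·k3); p_{n+1} = p_n + (h/6)·(k1 + 2k2 + 2k3 + k4).
x=0.400000, p=-1.950000:
  k1 = f(0.400000, -1.950000) = 1.293300
  k2 = f(0.655000, -1.620208) = 0.905804
  k3 = f(0.655000, -1.719020) = 0.975960
  k4 = f(0.910000, -1.452260) = 0.559088
  p ← -1.950000 + (0.51/6)·(k1 + 2k2 + 2k3 + k4) = -1.472647
x=0.910000, p=-1.472647:
  k1 = f(0.910000, -1.472647) = 0.573563
  k2 = f(1.165000, -1.326389) = 0.168118
  k3 = f(1.165000, -1.429777) = 0.241524
  k4 = f(1.420000, -1.349470) = -0.191224
  p ← -1.472647 + (0.51/6)·(k1 + 2k2 + 2k3 + k4) = -1.370509
p(1.42) ≈ -1.3705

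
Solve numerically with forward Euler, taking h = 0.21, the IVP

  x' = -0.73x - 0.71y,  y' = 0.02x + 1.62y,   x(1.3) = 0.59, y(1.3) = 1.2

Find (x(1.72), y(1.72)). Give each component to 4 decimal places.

Euler on (x,y): x_{n+1} = x_n + h·x', y_{n+1} = y_n + h·y'.
1.300000: (0.590000, 1.200000); f=(-1.282700, 1.955800) → (0.320633, 1.610718)
1.510000: (0.320633, 1.610718); f=(-1.377672, 2.615776) → (0.031322, 2.160031)
(x(1.72), y(1.72)) ≈ (0.0313, 2.1600)

0.0313, 2.1600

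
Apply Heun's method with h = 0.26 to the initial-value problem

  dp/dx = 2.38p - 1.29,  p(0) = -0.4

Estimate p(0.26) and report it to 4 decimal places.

Heun: k1 = f(x_n, p_n); k2 = f(x_n + h, p_n + h·k1); p_{n+1} = p_n + (h/2)·(k1 + k2).
x=0.000000, p=-0.400000:
  k1 = f(0.000000, -0.400000) = -2.242000
  k2 = f(0.260000, -0.982920) = -3.629350
  p ← -0.400000 + (0.26/2)·(-2.242000 + (-3.629350)) = -1.163275
p(0.26) ≈ -1.1633

-1.1633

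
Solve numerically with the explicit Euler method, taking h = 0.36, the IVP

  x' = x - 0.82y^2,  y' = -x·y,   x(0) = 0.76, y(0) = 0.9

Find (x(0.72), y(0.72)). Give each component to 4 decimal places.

0.9543, 0.4668

Euler on (x,y): x_{n+1} = x_n + h·x', y_{n+1} = y_n + h·y'.
0.000000: (0.760000, 0.900000); f=(0.095800, -0.684000) → (0.794488, 0.653760)
0.360000: (0.794488, 0.653760); f=(0.444018, -0.519404) → (0.954335, 0.466774)
(x(0.72), y(0.72)) ≈ (0.9543, 0.4668)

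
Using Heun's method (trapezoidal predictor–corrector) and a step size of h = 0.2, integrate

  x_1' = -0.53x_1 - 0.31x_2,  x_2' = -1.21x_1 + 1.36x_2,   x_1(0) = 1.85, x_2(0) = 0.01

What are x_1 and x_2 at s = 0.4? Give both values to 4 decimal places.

Heun on (x_1,x_2): k1 = f(s_n, state_n); k2 = f(s_n + h, state_n + h·k1); state_{n+1} = state_n + (h/2)·(k1 + k2).
0.000000: (1.850000, 0.010000)
  k1 = (-0.983600, -2.224900)
  predictor → (1.653280, -0.434980)
  k2 = (-0.741395, -2.592042)
  → (1.677501, -0.471694)
0.200000: (1.677501, -0.471694)
  k1 = (-0.742850, -2.671280)
  predictor → (1.528931, -1.005950)
  k2 = (-0.498489, -3.218098)
  → (1.553367, -1.060632)
(x_1(0.4), x_2(0.4)) ≈ (1.5534, -1.0606)

1.5534, -1.0606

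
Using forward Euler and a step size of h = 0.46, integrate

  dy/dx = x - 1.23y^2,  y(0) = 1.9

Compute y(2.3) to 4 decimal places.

1.2826

Euler: y_{n+1} = y_n + h·f(x_n, y_n).
x=0.000000, y=1.900000: f=-4.440300 → y ← 1.900000 + 0.46·(-4.440300) = -0.142538
x=0.460000, y=-0.142538: f=0.435010 → y ← -0.142538 + 0.46·0.435010 = 0.057567
x=0.920000, y=0.057567: f=0.915924 → y ← 0.057567 + 0.46·0.915924 = 0.478892
x=1.380000, y=0.478892: f=1.097915 → y ← 0.478892 + 0.46·1.097915 = 0.983933
x=1.840000, y=0.983933: f=0.649208 → y ← 0.983933 + 0.46·0.649208 = 1.282568
y(2.3) ≈ 1.2826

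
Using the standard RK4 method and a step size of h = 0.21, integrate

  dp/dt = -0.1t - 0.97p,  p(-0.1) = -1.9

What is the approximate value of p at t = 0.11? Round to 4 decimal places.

RK4: k1 = f(t_n, p_n); k2 = f(t_n + h/2, p_n + (h/2)·k1); k3 = f(t_n + h/2, p_n + (h/2)·k2); k4 = f(t_n + h, p_n + h·k3); p_{n+1} = p_n + (h/6)·(k1 + 2k2 + 2k3 + k4).
t=-0.100000, p=-1.900000:
  k1 = f(-0.100000, -1.900000) = 1.853000
  k2 = f(0.005000, -1.705435) = 1.653772
  k3 = f(0.005000, -1.726354) = 1.674063
  k4 = f(0.110000, -1.548447) = 1.490993
  p ← -1.900000 + (0.21/6)·(k1 + 2k2 + 2k3 + k4) = -1.550012
p(0.11) ≈ -1.5500

-1.5500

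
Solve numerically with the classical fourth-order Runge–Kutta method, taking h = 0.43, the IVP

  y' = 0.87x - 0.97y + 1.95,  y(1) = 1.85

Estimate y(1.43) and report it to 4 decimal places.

RK4: k1 = f(x_n, y_n); k2 = f(x_n + h/2, y_n + (h/2)·k1); k3 = f(x_n + h/2, y_n + (h/2)·k2); k4 = f(x_n + h, y_n + h·k3); y_{n+1} = y_n + (h/6)·(k1 + 2k2 + 2k3 + k4).
x=1.000000, y=1.850000:
  k1 = f(1.000000, 1.850000) = 1.025500
  k2 = f(1.215000, 2.070483) = 0.998682
  k3 = f(1.215000, 2.064717) = 1.004275
  k4 = f(1.430000, 2.281838) = 0.980717
  y ← 1.850000 + (0.43/6)·(k1 + 2k2 + 2k3 + k4) = 2.280869
y(1.43) ≈ 2.2809

2.2809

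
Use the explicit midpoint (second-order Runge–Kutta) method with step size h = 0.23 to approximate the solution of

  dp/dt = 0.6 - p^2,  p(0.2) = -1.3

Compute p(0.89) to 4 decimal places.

Midpoint: k1 = f(t_n, p_n); k2 = f(t_n + h/2, p_n + (h/2)·k1); p_{n+1} = p_n + h·k2.
t=0.200000, p=-1.300000:
  k1 = f(0.200000, -1.300000) = -1.090000
  k2 = f(0.315000, -1.425350) = -1.431623
  p ← -1.300000 + 0.23·(-1.431623) = -1.629273
t=0.430000, p=-1.629273:
  k1 = f(0.430000, -1.629273) = -2.054531
  k2 = f(0.545000, -1.865544) = -2.880255
  p ← -1.629273 + 0.23·(-2.880255) = -2.291732
t=0.660000, p=-2.291732:
  k1 = f(0.660000, -2.291732) = -4.652035
  k2 = f(0.775000, -2.826716) = -7.390324
  p ← -2.291732 + 0.23·(-7.390324) = -3.991506
p(0.89) ≈ -3.9915

-3.9915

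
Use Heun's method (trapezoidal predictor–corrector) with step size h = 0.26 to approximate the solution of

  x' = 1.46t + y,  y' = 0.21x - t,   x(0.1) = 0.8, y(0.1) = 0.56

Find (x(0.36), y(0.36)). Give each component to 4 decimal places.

1.0352, 0.5489

Heun on (x,y): k1 = f(t_n, state_n); k2 = f(t_n + h, state_n + h·k1); state_{n+1} = state_n + (h/2)·(k1 + k2).
0.100000: (0.800000, 0.560000)
  k1 = (0.706000, 0.068000)
  predictor → (0.983560, 0.577680)
  k2 = (1.103280, -0.153452)
  → (1.035206, 0.548891)
(x(0.36), y(0.36)) ≈ (1.0352, 0.5489)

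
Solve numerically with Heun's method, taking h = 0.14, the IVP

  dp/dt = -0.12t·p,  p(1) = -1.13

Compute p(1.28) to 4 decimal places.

Heun: k1 = f(t_n, p_n); k2 = f(t_n + h, p_n + h·k1); p_{n+1} = p_n + (h/2)·(k1 + k2).
t=1.000000, p=-1.130000:
  k1 = f(1.000000, -1.130000) = 0.135600
  k2 = f(1.140000, -1.111016) = 0.151987
  p ← -1.130000 + (0.14/2)·(0.135600 + 0.151987) = -1.109869
t=1.140000, p=-1.109869:
  k1 = f(1.140000, -1.109869) = 0.151830
  k2 = f(1.280000, -1.088613) = 0.167211
  p ← -1.109869 + (0.14/2)·(0.151830 + 0.167211) = -1.087536
p(1.28) ≈ -1.0875

-1.0875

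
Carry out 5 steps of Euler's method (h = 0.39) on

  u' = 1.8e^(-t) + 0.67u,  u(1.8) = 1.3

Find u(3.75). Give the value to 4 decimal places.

Euler: u_{n+1} = u_n + h·f(t_n, u_n).
t=1.800000, u=1.300000: f=1.168538 → u ← 1.300000 + 0.39·1.168538 = 1.755730
t=2.190000, u=1.755730: f=1.377789 → u ← 1.755730 + 0.39·1.377789 = 2.293068
t=2.580000, u=2.293068: f=1.672748 → u ← 2.293068 + 0.39·1.672748 = 2.945439
t=2.970000, u=2.945439: f=2.065790 → u ← 2.945439 + 0.39·2.065790 = 3.751098
t=3.360000, u=3.751098: f=2.575759 → u ← 3.751098 + 0.39·2.575759 = 4.755644
u(3.75) ≈ 4.7556

4.7556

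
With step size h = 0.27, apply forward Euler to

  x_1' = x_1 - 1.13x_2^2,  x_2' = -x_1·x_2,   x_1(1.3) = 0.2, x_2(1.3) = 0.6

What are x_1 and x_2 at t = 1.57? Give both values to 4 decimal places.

Euler on (x_1,x_2): x_1_{n+1} = x_1_n + h·x_1', x_2_{n+1} = x_2_n + h·x_2'.
1.300000: (0.200000, 0.600000); f=(-0.206800, -0.120000) → (0.144164, 0.567600)
(x_1(1.57), x_2(1.57)) ≈ (0.1442, 0.5676)

0.1442, 0.5676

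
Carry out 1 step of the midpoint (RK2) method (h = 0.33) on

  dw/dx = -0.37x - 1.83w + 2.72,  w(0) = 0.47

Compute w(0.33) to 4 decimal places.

0.8783

Midpoint: k1 = f(x_n, w_n); k2 = f(x_n + h/2, w_n + (h/2)·k1); w_{n+1} = w_n + h·k2.
x=0.000000, w=0.470000:
  k1 = f(0.000000, 0.470000) = 1.859900
  k2 = f(0.165000, 0.776884) = 1.237253
  w ← 0.470000 + 0.33·1.237253 = 0.878294
w(0.33) ≈ 0.8783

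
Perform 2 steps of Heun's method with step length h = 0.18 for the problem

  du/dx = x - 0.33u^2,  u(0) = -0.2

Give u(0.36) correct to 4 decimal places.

Heun: k1 = f(x_n, u_n); k2 = f(x_n + h, u_n + h·k1); u_{n+1} = u_n + (h/2)·(k1 + k2).
x=0.000000, u=-0.200000:
  k1 = f(0.000000, -0.200000) = -0.013200
  k2 = f(0.180000, -0.202376) = 0.166485
  u ← -0.200000 + (0.18/2)·(-0.013200 + 0.166485) = -0.186204
x=0.180000, u=-0.186204:
  k1 = f(0.180000, -0.186204) = 0.168558
  k2 = f(0.360000, -0.155864) = 0.351983
  u ← -0.186204 + (0.18/2)·(0.168558 + 0.351983) = -0.139356
u(0.36) ≈ -0.1394

-0.1394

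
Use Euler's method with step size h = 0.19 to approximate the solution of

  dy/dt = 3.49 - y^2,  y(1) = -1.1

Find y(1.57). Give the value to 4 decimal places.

Euler: y_{n+1} = y_n + h·f(t_n, y_n).
t=1.000000, y=-1.100000: f=2.280000 → y ← -1.100000 + 0.19·2.280000 = -0.666800
t=1.190000, y=-0.666800: f=3.045378 → y ← -0.666800 + 0.19·3.045378 = -0.088178
t=1.380000, y=-0.088178: f=3.482225 → y ← -0.088178 + 0.19·3.482225 = 0.573444
y(1.57) ≈ 0.5734

0.5734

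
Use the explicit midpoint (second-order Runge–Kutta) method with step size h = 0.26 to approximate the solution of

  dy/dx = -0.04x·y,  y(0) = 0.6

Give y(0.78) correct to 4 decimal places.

Midpoint: k1 = f(x_n, y_n); k2 = f(x_n + h/2, y_n + (h/2)·k1); y_{n+1} = y_n + h·k2.
x=0.000000, y=0.600000:
  k1 = f(0.000000, 0.600000) = 0.000000
  k2 = f(0.130000, 0.600000) = -0.003120
  y ← 0.600000 + 0.26·(-0.003120) = 0.599189
x=0.260000, y=0.599189:
  k1 = f(0.260000, 0.599189) = -0.006232
  k2 = f(0.390000, 0.598379) = -0.009335
  y ← 0.599189 + 0.26·(-0.009335) = 0.596762
x=0.520000, y=0.596762:
  k1 = f(0.520000, 0.596762) = -0.012413
  k2 = f(0.650000, 0.595148) = -0.015474
  y ← 0.596762 + 0.26·(-0.015474) = 0.592739
y(0.78) ≈ 0.5927

0.5927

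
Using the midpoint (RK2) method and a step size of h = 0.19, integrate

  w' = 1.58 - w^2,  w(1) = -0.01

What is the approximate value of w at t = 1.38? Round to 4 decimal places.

0.5517

Midpoint: k1 = f(t_n, w_n); k2 = f(t_n + h/2, w_n + (h/2)·k1); w_{n+1} = w_n + h·k2.
t=1.000000, w=-0.010000:
  k1 = f(1.000000, -0.010000) = 1.579900
  k2 = f(1.095000, 0.140091) = 1.560375
  w ← -0.010000 + 0.19·1.560375 = 0.286471
t=1.190000, w=0.286471:
  k1 = f(1.190000, 0.286471) = 1.497934
  k2 = f(1.285000, 0.428775) = 1.396152
  w ← 0.286471 + 0.19·1.396152 = 0.551740
w(1.38) ≈ 0.5517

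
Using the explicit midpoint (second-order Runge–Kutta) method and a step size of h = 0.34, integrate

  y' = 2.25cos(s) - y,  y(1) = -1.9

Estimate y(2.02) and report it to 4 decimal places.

Midpoint: k1 = f(s_n, y_n); k2 = f(s_n + h/2, y_n + (h/2)·k1); y_{n+1} = y_n + h·k2.
s=1.000000, y=-1.900000:
  k1 = f(1.000000, -1.900000) = 3.115680
  k2 = f(1.170000, -1.370334) = 2.248176
  y ← -1.900000 + 0.34·2.248176 = -1.135620
s=1.340000, y=-1.135620:
  k1 = f(1.340000, -1.135620) = 1.650314
  k2 = f(1.510000, -0.855067) = 0.991774
  y ← -1.135620 + 0.34·0.991774 = -0.798417
s=1.680000, y=-0.798417:
  k1 = f(1.680000, -0.798417) = 0.553197
  k2 = f(1.850000, -0.704374) = 0.084295
  y ← -0.798417 + 0.34·0.084295 = -0.769757
y(2.02) ≈ -0.7698

-0.7698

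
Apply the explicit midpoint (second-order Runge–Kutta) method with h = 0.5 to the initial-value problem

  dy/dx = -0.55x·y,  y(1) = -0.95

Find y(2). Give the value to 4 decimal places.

-0.4130

Midpoint: k1 = f(x_n, y_n); k2 = f(x_n + h/2, y_n + (h/2)·k1); y_{n+1} = y_n + h·k2.
x=1.000000, y=-0.950000:
  k1 = f(1.000000, -0.950000) = 0.522500
  k2 = f(1.250000, -0.819375) = 0.563320
  y ← -0.950000 + 0.5·0.563320 = -0.668340
x=1.500000, y=-0.668340:
  k1 = f(1.500000, -0.668340) = 0.551380
  k2 = f(1.750000, -0.530495) = 0.510601
  y ← -0.668340 + 0.5·0.510601 = -0.413039
y(2) ≈ -0.4130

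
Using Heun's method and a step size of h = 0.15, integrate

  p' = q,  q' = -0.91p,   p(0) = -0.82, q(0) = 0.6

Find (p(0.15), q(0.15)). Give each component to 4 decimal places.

-0.7216, 0.7058

Heun on (p,q): k1 = f(t_n, state_n); k2 = f(t_n + h, state_n + h·k1); state_{n+1} = state_n + (h/2)·(k1 + k2).
0.000000: (-0.820000, 0.600000)
  k1 = (0.600000, 0.746200)
  predictor → (-0.730000, 0.711930)
  k2 = (0.711930, 0.664300)
  → (-0.721605, 0.705788)
(p(0.15), q(0.15)) ≈ (-0.7216, 0.7058)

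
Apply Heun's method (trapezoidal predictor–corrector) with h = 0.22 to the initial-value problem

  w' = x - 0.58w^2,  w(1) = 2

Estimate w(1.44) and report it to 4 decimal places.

1.7128

Heun: k1 = f(x_n, w_n); k2 = f(x_n + h, w_n + h·k1); w_{n+1} = w_n + (h/2)·(k1 + k2).
x=1.000000, w=2.000000:
  k1 = f(1.000000, 2.000000) = -1.320000
  k2 = f(1.220000, 1.709600) = -0.475185
  w ← 2.000000 + (0.22/2)·(-1.320000 + (-0.475185)) = 1.802530
x=1.220000, w=1.802530:
  k1 = f(1.220000, 1.802530) = -0.664486
  k2 = f(1.440000, 1.656343) = -0.151214
  w ← 1.802530 + (0.22/2)·(-0.664486 + (-0.151214)) = 1.712803
w(1.44) ≈ 1.7128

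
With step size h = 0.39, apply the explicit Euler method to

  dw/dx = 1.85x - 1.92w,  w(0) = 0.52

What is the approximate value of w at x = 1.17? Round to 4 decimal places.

0.6417

Euler: w_{n+1} = w_n + h·f(x_n, w_n).
x=0.000000, w=0.520000: f=-0.998400 → w ← 0.520000 + 0.39·(-0.998400) = 0.130624
x=0.390000, w=0.130624: f=0.470702 → w ← 0.130624 + 0.39·0.470702 = 0.314198
x=0.780000, w=0.314198: f=0.839740 → w ← 0.314198 + 0.39·0.839740 = 0.641696
w(1.17) ≈ 0.6417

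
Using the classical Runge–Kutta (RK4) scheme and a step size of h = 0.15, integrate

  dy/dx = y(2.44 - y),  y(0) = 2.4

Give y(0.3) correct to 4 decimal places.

2.4206

RK4: k1 = f(x_n, y_n); k2 = f(x_n + h/2, y_n + (h/2)·k1); k3 = f(x_n + h/2, y_n + (h/2)·k2); k4 = f(x_n + h, y_n + h·k3); y_{n+1} = y_n + (h/6)·(k1 + 2k2 + 2k3 + k4).
x=0.000000, y=2.400000:
  k1 = f(0.000000, 2.400000) = 0.096000
  k2 = f(0.075000, 2.407200) = 0.078956
  k3 = f(0.075000, 2.405922) = 0.081990
  k4 = f(0.150000, 2.412298) = 0.066824
  y ← 2.400000 + (0.15/6)·(k1 + 2k2 + 2k3 + k4) = 2.412118
x=0.150000, y=2.412118:
  k1 = f(0.150000, 2.412118) = 0.067255
  k2 = f(0.225000, 2.417162) = 0.055203
  k3 = f(0.225000, 2.416258) = 0.057366
  k4 = f(0.300000, 2.420723) = 0.046665
  y ← 2.412118 + (0.15/6)·(k1 + 2k2 + 2k3 + k4) = 2.420594
y(0.3) ≈ 2.4206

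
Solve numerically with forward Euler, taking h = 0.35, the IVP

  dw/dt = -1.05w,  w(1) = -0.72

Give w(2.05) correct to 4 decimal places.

-0.1822

Euler: w_{n+1} = w_n + h·f(t_n, w_n).
t=1.000000, w=-0.720000: f=0.756000 → w ← -0.720000 + 0.35·0.756000 = -0.455400
t=1.350000, w=-0.455400: f=0.478170 → w ← -0.455400 + 0.35·0.478170 = -0.288040
t=1.700000, w=-0.288040: f=0.302443 → w ← -0.288040 + 0.35·0.302443 = -0.182186
w(2.05) ≈ -0.1822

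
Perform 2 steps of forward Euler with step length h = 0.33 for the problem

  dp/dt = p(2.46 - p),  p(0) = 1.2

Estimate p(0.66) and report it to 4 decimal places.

Euler: p_{n+1} = p_n + h·f(t_n, p_n).
t=0.000000, p=1.200000: f=1.512000 → p ← 1.200000 + 0.33·1.512000 = 1.698960
t=0.330000, p=1.698960: f=1.292977 → p ← 1.698960 + 0.33·1.292977 = 2.125642
p(0.66) ≈ 2.1256

2.1256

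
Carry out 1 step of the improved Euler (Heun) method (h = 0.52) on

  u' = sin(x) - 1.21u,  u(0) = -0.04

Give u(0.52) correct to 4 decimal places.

Heun: k1 = f(x_n, u_n); k2 = f(x_n + h, u_n + h·k1); u_{n+1} = u_n + (h/2)·(k1 + k2).
x=0.000000, u=-0.040000:
  k1 = f(0.000000, -0.040000) = 0.048400
  k2 = f(0.520000, -0.014832) = 0.514827
  u ← -0.040000 + (0.52/2)·(0.048400 + 0.514827) = 0.106439
u(0.52) ≈ 0.1064

0.1064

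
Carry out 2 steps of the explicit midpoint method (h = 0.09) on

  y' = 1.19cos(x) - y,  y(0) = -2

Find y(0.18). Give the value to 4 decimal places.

-1.4763

Midpoint: k1 = f(x_n, y_n); k2 = f(x_n + h/2, y_n + (h/2)·k1); y_{n+1} = y_n + h·k2.
x=0.000000, y=-2.000000:
  k1 = f(0.000000, -2.000000) = 3.190000
  k2 = f(0.045000, -1.856450) = 3.045245
  y ← -2.000000 + 0.09·3.045245 = -1.725928
x=0.090000, y=-1.725928:
  k1 = f(0.090000, -1.725928) = 2.911112
  k2 = f(0.135000, -1.594928) = 2.774100
  y ← -1.725928 + 0.09·2.774100 = -1.476259
y(0.18) ≈ -1.4763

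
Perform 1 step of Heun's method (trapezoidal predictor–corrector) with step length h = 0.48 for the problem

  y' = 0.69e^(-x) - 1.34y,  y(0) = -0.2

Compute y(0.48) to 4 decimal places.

0.0488

Heun: k1 = f(x_n, y_n); k2 = f(x_n + h, y_n + h·k1); y_{n+1} = y_n + (h/2)·(k1 + k2).
x=0.000000, y=-0.200000:
  k1 = f(0.000000, -0.200000) = 0.958000
  k2 = f(0.480000, 0.259840) = 0.078775
  y ← -0.200000 + (0.48/2)·(0.958000 + 0.078775) = 0.048826
y(0.48) ≈ 0.0488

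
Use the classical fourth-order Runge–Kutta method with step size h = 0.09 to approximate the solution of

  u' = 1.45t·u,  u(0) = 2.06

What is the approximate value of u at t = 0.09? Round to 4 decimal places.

2.0721

RK4: k1 = f(t_n, u_n); k2 = f(t_n + h/2, u_n + (h/2)·k1); k3 = f(t_n + h/2, u_n + (h/2)·k2); k4 = f(t_n + h, u_n + h·k3); u_{n+1} = u_n + (h/6)·(k1 + 2k2 + 2k3 + k4).
t=0.000000, u=2.060000:
  k1 = f(0.000000, 2.060000) = 0.000000
  k2 = f(0.045000, 2.060000) = 0.134415
  k3 = f(0.045000, 2.066049) = 0.134810
  k4 = f(0.090000, 2.072133) = 0.270413
  u ← 2.060000 + (0.09/6)·(k1 + 2k2 + 2k3 + k4) = 2.072133
u(0.09) ≈ 2.0721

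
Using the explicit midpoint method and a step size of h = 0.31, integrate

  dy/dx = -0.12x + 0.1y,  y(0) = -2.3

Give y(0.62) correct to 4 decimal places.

Midpoint: k1 = f(x_n, y_n); k2 = f(x_n + h/2, y_n + (h/2)·k1); y_{n+1} = y_n + h·k2.
x=0.000000, y=-2.300000:
  k1 = f(0.000000, -2.300000) = -0.230000
  k2 = f(0.155000, -2.335650) = -0.252165
  y ← -2.300000 + 0.31·(-0.252165) = -2.378171
x=0.310000, y=-2.378171:
  k1 = f(0.310000, -2.378171) = -0.275017
  k2 = f(0.465000, -2.420799) = -0.297880
  y ← -2.378171 + 0.31·(-0.297880) = -2.470514
y(0.62) ≈ -2.4705

-2.4705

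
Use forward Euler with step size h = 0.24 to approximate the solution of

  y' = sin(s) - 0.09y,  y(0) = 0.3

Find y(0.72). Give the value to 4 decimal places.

Euler: y_{n+1} = y_n + h·f(s_n, y_n).
s=0.000000, y=0.300000: f=-0.027000 → y ← 0.300000 + 0.24·(-0.027000) = 0.293520
s=0.240000, y=0.293520: f=0.211286 → y ← 0.293520 + 0.24·0.211286 = 0.344229
s=0.480000, y=0.344229: f=0.430799 → y ← 0.344229 + 0.24·0.430799 = 0.447620
y(0.72) ≈ 0.4476

0.4476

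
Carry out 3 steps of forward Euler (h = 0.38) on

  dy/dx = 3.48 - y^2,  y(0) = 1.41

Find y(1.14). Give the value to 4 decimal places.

Euler: y_{n+1} = y_n + h·f(x_n, y_n).
x=0.000000, y=1.410000: f=1.491900 → y ← 1.410000 + 0.38·1.491900 = 1.976922
x=0.380000, y=1.976922: f=-0.428221 → y ← 1.976922 + 0.38·(-0.428221) = 1.814198
x=0.760000, y=1.814198: f=0.188685 → y ← 1.814198 + 0.38·0.188685 = 1.885898
y(1.14) ≈ 1.8859

1.8859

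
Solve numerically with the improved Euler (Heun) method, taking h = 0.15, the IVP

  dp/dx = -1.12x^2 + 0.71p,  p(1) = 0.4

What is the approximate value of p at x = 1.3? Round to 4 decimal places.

0.0030

Heun: k1 = f(x_n, p_n); k2 = f(x_n + h, p_n + h·k1); p_{n+1} = p_n + (h/2)·(k1 + k2).
x=1.000000, p=0.400000:
  k1 = f(1.000000, 0.400000) = -0.836000
  k2 = f(1.150000, 0.274600) = -1.286234
  p ← 0.400000 + (0.15/2)·(-0.836000 + (-1.286234)) = 0.240832
x=1.150000, p=0.240832:
  k1 = f(1.150000, 0.240832) = -1.310209
  k2 = f(1.300000, 0.044301) = -1.861346
  p ← 0.240832 + (0.15/2)·(-1.310209 + (-1.861346)) = 0.002966
p(1.3) ≈ 0.0030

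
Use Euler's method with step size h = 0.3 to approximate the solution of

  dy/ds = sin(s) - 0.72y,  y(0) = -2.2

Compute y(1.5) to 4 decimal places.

Euler: y_{n+1} = y_n + h·f(s_n, y_n).
s=0.000000, y=-2.200000: f=1.584000 → y ← -2.200000 + 0.3·1.584000 = -1.724800
s=0.300000, y=-1.724800: f=1.537376 → y ← -1.724800 + 0.3·1.537376 = -1.263587
s=0.600000, y=-1.263587: f=1.474425 → y ← -1.263587 + 0.3·1.474425 = -0.821260
s=0.900000, y=-0.821260: f=1.374634 → y ← -0.821260 + 0.3·1.374634 = -0.408869
s=1.200000, y=-0.408869: f=1.226425 → y ← -0.408869 + 0.3·1.226425 = -0.040942
y(1.5) ≈ -0.0409

-0.0409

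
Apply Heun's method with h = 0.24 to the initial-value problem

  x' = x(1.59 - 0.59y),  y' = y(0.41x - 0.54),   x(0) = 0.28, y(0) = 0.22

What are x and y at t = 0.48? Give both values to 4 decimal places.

Heun on (x,y): k1 = f(t_n, state_n); k2 = f(t_n + h, state_n + h·k1); state_{n+1} = state_n + (h/2)·(k1 + k2).
0.000000: (0.280000, 0.220000)
  k1 = (0.408856, -0.093544)
  predictor → (0.378125, 0.197549)
  k2 = (0.557147, -0.076050)
  → (0.395920, 0.199649)
0.240000: (0.395920, 0.199649)
  k1 = (0.582877, -0.075402)
  predictor → (0.535811, 0.181552)
  k2 = (0.794545, -0.058154)
  → (0.561211, 0.183622)
(x(0.48), y(0.48)) ≈ (0.5612, 0.1836)

0.5612, 0.1836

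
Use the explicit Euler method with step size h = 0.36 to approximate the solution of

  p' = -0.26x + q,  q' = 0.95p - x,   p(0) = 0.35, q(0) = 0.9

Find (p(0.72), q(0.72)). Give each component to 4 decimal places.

1.0074, 1.1206

Euler on (p,q): p_{n+1} = p_n + h·p', q_{n+1} = q_n + h·q'.
0.000000: (0.350000, 0.900000); f=(0.900000, 0.332500) → (0.674000, 1.019700)
0.360000: (0.674000, 1.019700); f=(0.926100, 0.280300) → (1.007396, 1.120608)
(p(0.72), q(0.72)) ≈ (1.0074, 1.1206)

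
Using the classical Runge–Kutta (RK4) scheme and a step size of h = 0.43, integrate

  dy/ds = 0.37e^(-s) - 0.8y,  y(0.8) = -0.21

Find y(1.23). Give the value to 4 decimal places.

RK4: k1 = f(s_n, y_n); k2 = f(s_n + h/2, y_n + (h/2)·k1); k3 = f(s_n + h/2, y_n + (h/2)·k2); k4 = f(s_n + h, y_n + h·k3); y_{n+1} = y_n + (h/6)·(k1 + 2k2 + 2k3 + k4).
s=0.800000, y=-0.210000:
  k1 = f(0.800000, -0.210000) = 0.334252
  k2 = f(1.015000, -0.138136) = 0.244598
  k3 = f(1.015000, -0.157412) = 0.260018
  k4 = f(1.230000, -0.098192) = 0.186702
  y ← -0.210000 + (0.43/6)·(k1 + 2k2 + 2k3 + k4) = -0.100337
y(1.23) ≈ -0.1003

-0.1003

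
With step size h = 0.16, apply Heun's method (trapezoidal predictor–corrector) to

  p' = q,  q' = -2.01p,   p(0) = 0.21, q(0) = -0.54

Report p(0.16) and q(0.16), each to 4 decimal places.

Heun on (p,q): k1 = f(t_n, state_n); k2 = f(t_n + h, state_n + h·k1); state_{n+1} = state_n + (h/2)·(k1 + k2).
0.000000: (0.210000, -0.540000)
  k1 = (-0.540000, -0.422100)
  predictor → (0.123600, -0.607536)
  k2 = (-0.607536, -0.248436)
  → (0.118197, -0.593643)
(p(0.16), q(0.16)) ≈ (0.1182, -0.5936)

0.1182, -0.5936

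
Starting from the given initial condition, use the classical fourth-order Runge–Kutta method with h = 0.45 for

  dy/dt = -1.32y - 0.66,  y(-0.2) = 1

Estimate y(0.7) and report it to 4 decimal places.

RK4: k1 = f(t_n, y_n); k2 = f(t_n + h/2, y_n + (h/2)·k1); k3 = f(t_n + h/2, y_n + (h/2)·k2); k4 = f(t_n + h, y_n + h·k3); y_{n+1} = y_n + (h/6)·(k1 + 2k2 + 2k3 + k4).
t=-0.200000, y=1.000000:
  k1 = f(-0.200000, 1.000000) = -1.980000
  k2 = f(0.025000, 0.554500) = -1.391940
  k3 = f(0.025000, 0.686813) = -1.566594
  k4 = f(0.250000, 0.295033) = -1.049443
  y ← 1.000000 + (0.45/6)·(k1 + 2k2 + 2k3 + k4) = 0.329012
t=0.250000, y=0.329012:
  k1 = f(0.250000, 0.329012) = -1.094295
  k2 = f(0.475000, 0.082795) = -0.769290
  k3 = f(0.475000, 0.155922) = -0.865816
  k4 = f(0.700000, -0.060606) = -0.580000
  y ← 0.329012 + (0.45/6)·(k1 + 2k2 + 2k3 + k4) = -0.041826
y(0.7) ≈ -0.0418

-0.0418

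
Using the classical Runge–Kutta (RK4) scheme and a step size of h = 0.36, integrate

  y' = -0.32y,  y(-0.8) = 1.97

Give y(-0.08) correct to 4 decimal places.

1.5646

RK4: k1 = f(t_n, y_n); k2 = f(t_n + h/2, y_n + (h/2)·k1); k3 = f(t_n + h/2, y_n + (h/2)·k2); k4 = f(t_n + h, y_n + h·k3); y_{n+1} = y_n + (h/6)·(k1 + 2k2 + 2k3 + k4).
t=-0.800000, y=1.970000:
  k1 = f(-0.800000, 1.970000) = -0.630400
  k2 = f(-0.620000, 1.856528) = -0.594089
  k3 = f(-0.620000, 1.863064) = -0.596180
  k4 = f(-0.440000, 1.755375) = -0.561720
  y ← 1.970000 + (0.36/6)·(k1 + 2k2 + 2k3 + k4) = 1.755640
t=-0.440000, y=1.755640:
  k1 = f(-0.440000, 1.755640) = -0.561805
  k2 = f(-0.260000, 1.654516) = -0.529445
  k3 = f(-0.260000, 1.660340) = -0.531309
  k4 = f(-0.080000, 1.564369) = -0.500598
  y ← 1.755640 + (0.36/6)·(k1 + 2k2 + 2k3 + k4) = 1.564606
y(-0.08) ≈ 1.5646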